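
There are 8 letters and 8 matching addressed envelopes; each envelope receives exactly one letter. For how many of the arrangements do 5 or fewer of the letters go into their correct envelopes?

40291

Sum C(8,i)·!(8-i) for i = 0..5:
  i=0: C(8,0)·!8 = 1·14833 = 14833
  i=1: C(8,1)·!7 = 8·1854 = 14832
  i=2: C(8,2)·!6 = 28·265 = 7420
  i=3: C(8,3)·!5 = 56·44 = 2464
  i=4: C(8,4)·!4 = 70·9 = 630
  i=5: C(8,5)·!3 = 56·2 = 112
Total = 40291.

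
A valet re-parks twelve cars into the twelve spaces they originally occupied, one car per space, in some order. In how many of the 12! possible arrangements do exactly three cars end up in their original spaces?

29369120

Choose which 3 of the 12 are fixed: C(12,3) = 220.
The remaining 9 must be deranged: !9 = 133496.
Total: 220 × 133496 = 29369120.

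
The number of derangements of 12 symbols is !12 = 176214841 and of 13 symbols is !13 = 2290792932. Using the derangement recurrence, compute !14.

!14 = (14-1)·(!13 + !12) = 13·(2290792932 + 176214841) = 13·2467007773 = 32071101049.

32071101049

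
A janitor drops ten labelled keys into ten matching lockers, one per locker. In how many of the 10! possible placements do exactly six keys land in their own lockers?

1890

Pick the 6 fixed positions: C(10,6) = 210 ways.
The remaining 4 must be deranged: !4 = 9.
Total: 210 × 9 = 1890.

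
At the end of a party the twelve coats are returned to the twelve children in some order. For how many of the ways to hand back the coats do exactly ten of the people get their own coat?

66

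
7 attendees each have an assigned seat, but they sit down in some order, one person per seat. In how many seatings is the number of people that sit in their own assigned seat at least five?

22

# with exactly i fixed is C(7,i)·!(7-i); sum over i=5..7:
  i=5: C(7,5)·!2 = 21·1 = 21
  i=6: C(7,6)·!1 = 7·0 = 0
  i=7: C(7,7)·!0 = 1·1 = 1
Total = 22.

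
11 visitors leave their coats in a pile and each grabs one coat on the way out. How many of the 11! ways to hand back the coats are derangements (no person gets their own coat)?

The subfactorial !11 = [11!/e] (nearest integer).
11! = 39916800, and 39916800/e ≈ 14684570.08, so !11 = 14684570.

14684570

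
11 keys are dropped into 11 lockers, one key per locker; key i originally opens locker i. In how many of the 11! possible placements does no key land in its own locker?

14684570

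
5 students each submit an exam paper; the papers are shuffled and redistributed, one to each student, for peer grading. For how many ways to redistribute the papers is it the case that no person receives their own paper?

44

The number of derangements of 5 is !5 = Σ_{k=0}^{5} (-1)^k·5!/k!
= 5! - 5!/1! + 5!/2! - 5!/3! + 5!/4! - 5!/5!
= 120 - 120 + 60 - 20 + 5 - 1
= 44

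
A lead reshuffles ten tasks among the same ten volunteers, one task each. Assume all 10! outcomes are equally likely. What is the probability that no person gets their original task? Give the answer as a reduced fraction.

Favorable outcomes: !10 = 1334961.
Total outcomes: 10! = 3628800.
Probability = 1334961/3628800 = 16481/44800.

16481/44800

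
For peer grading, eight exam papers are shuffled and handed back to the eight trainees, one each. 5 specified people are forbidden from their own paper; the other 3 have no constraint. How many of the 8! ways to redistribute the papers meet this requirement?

21234

Inclusion-exclusion on the 5 forbidden self-matches:
Σ_{j=0}^{5} (-1)^j C(5,j)(8-j)!
= C(5,0)·8! - C(5,1)·7! + C(5,2)·6! - C(5,3)·5! + C(5,4)·4! - C(5,5)·3!
= 40320 - 25200 + 7200 - 1200 + 120 - 6
= 21234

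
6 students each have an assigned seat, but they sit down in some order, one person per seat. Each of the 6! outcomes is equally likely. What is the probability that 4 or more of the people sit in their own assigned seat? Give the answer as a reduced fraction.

Favorable outcomes: Σ_{i≥4} C(6,i)·!(6-i) = 15·1 + 6·0 + 1·1 = 16.
Total outcomes: 6! = 720.
Probability = 16/720 = 1/45.

1/45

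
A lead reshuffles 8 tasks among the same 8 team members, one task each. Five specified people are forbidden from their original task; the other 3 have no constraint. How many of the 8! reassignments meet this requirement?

21234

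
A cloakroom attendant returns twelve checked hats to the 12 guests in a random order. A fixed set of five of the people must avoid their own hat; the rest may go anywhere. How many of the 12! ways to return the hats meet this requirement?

Inclusion-exclusion on the 5 forbidden self-matches:
Σ_{j=0}^{5} (-1)^j C(5,j)(12-j)!
= C(5,0)·12! - C(5,1)·11! + C(5,2)·10! - C(5,3)·9! + C(5,4)·8! - C(5,5)·7!
= 479001600 - 199584000 + 36288000 - 3628800 + 201600 - 5040
= 312273360

312273360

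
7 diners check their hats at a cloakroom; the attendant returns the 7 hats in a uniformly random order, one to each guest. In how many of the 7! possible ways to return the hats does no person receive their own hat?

Recurrence: !7 = 7·!6 + (-1)^7.
!7 = 7·265 - 1 = 1854

1854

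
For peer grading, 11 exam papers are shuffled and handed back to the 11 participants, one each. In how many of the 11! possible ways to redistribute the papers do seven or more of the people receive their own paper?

Sum C(11,i)·!(11-i) for i = 7..11:
  i=7: C(11,7)·!4 = 330·9 = 2970
  i=8: C(11,8)·!3 = 165·2 = 330
  i=9: C(11,9)·!2 = 55·1 = 55
  i=10: C(11,10)·!1 = 11·0 = 0
  i=11: C(11,11)·!0 = 1·1 = 1
Total = 3356.

3356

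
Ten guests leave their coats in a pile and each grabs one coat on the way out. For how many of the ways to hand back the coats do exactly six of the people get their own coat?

1890

Choose which 6 of the 10 are fixed: C(10,6) = 210.
The remaining 4 must be deranged: !4 = 9.
Total: 210 × 9 = 1890.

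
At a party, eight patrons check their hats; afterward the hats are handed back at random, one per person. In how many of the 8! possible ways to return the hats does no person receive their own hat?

14833

The number of derangements of 8 is !8 = Σ_{k=0}^{8} (-1)^k·8!/k!
= 8! - 8!/1! + 8!/2! - 8!/3! + 8!/4! - 8!/5! + 8!/6! - 8!/7! + 8!/8!
= 40320 - 40320 + 20160 - 6720 + 1680 - 336 + 56 - 8 + 1
= 14833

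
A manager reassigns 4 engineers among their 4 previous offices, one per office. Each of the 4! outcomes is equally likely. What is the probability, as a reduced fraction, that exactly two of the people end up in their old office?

1/4

Favorable outcomes: C(4,2)·!2 = 6·1 = 6.
Total outcomes: 4! = 24.
Probability = 6/24 = 1/4.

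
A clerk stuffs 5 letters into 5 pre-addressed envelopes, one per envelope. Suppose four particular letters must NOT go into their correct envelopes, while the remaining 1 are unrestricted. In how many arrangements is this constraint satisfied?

53

Inclusion-exclusion on the 4 forbidden self-matches:
Σ_{j=0}^{4} (-1)^j C(4,j)(5-j)!
= C(4,0)·5! - C(4,1)·4! + C(4,2)·3! - C(4,3)·2! + C(4,4)·1!
= 120 - 96 + 36 - 8 + 1
= 53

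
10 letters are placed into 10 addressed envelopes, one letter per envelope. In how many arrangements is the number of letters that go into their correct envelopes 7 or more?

286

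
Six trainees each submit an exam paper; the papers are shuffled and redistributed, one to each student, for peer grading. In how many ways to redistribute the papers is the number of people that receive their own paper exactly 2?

Pick the 2 fixed positions: C(6,2) = 15 ways.
The remaining 4 must be deranged: !4 = 9.
Total: 15 × 9 = 135.

135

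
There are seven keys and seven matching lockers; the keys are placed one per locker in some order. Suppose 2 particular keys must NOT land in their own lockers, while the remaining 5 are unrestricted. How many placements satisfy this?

3720

Let A_j be the event that the j-th constrained one is fixed. By inclusion-exclusion over the 2 events:
Σ_{j=0}^{2} (-1)^j C(2,j)(7-j)!
= C(2,0)·7! - C(2,1)·6! + C(2,2)·5!
= 5040 - 1440 + 120
= 3720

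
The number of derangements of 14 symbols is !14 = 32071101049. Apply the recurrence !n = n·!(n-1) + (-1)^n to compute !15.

481066515734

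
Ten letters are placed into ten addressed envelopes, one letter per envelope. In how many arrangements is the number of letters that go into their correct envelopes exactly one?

1334960

Choose which one of the 10 is fixed: C(10,1) = 10.
The remaining 9 must be deranged: !9 = 133496.
Total: 10 × 133496 = 1334960.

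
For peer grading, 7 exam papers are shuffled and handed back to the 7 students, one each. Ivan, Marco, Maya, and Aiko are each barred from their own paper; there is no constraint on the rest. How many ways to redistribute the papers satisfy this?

Let A_j be the event that the j-th constrained one is fixed. By inclusion-exclusion over the 4 events:
Σ_{j=0}^{4} (-1)^j C(4,j)(7-j)!
= C(4,0)·7! - C(4,1)·6! + C(4,2)·5! - C(4,3)·4! + C(4,4)·3!
= 5040 - 2880 + 720 - 96 + 6
= 2790

2790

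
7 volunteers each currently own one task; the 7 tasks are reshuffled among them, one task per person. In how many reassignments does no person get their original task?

!7 = 7! · Σ_{k=0}^{7} (-1)^k/k!
= 7! - 7!/1! + 7!/2! - 7!/3! + 7!/4! - 7!/5! + 7!/6! - 7!/7!
= 5040 - 5040 + 2520 - 840 + 210 - 42 + 7 - 1
= 1854

1854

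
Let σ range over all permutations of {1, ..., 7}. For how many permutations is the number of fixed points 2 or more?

1331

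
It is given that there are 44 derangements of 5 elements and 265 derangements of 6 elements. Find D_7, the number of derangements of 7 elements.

1854

D_7 = (7-1)·(D_6 + D_5) = 6·(265 + 44) = 6·309 = 1854.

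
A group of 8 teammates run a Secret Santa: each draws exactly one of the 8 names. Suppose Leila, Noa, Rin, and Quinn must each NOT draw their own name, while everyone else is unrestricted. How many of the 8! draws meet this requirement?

24024

Let A_j be the event that the j-th constrained one is fixed. By inclusion-exclusion over the 4 events:
Σ_{j=0}^{4} (-1)^j C(4,j)(8-j)!
= C(4,0)·8! - C(4,1)·7! + C(4,2)·6! - C(4,3)·5! + C(4,4)·4!
= 40320 - 20160 + 4320 - 480 + 24
= 24024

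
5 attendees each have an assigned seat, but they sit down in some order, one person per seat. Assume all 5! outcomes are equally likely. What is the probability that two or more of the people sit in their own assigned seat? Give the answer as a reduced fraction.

31/120

Favorable outcomes: Σ_{i≥2} C(5,i)·!(5-i) = 10·2 + 10·1 + 5·0 + 1·1 = 31.
Total outcomes: 5! = 120.
Probability = 31/120 = 31/120.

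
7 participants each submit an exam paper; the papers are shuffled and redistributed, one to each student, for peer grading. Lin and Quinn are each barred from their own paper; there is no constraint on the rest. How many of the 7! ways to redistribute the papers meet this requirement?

Let A_j be the event that the j-th constrained one is fixed. By inclusion-exclusion over the 2 events:
Σ_{j=0}^{2} (-1)^j C(2,j)(7-j)!
= C(2,0)·7! - C(2,1)·6! + C(2,2)·5!
= 5040 - 1440 + 120
= 3720

3720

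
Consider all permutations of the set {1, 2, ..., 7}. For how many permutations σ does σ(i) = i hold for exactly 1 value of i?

1855

Choose which one of the 7 is fixed: C(7,1) = 7.
The remaining 6 must be deranged: !6 = 265.
Total: 7 × 265 = 1855.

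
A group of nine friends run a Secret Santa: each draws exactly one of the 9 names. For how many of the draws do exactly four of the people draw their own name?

5544

Pick the 4 fixed positions: C(9,4) = 126 ways.
The remaining 5 must be deranged: !5 = 44.
Total: 126 × 44 = 5544.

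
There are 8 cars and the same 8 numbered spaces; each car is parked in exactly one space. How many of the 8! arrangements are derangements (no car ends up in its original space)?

14833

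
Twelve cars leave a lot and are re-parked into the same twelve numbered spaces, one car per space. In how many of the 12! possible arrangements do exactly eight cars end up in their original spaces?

Choose which 8 of the 12 are fixed: C(12,8) = 495.
The other 4 form a derangement: !4 = 9.
Total: 495 × 9 = 4455.

4455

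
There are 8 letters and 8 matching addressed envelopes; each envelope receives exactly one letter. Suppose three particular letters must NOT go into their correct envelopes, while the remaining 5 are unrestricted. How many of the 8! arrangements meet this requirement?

27240

Inclusion-exclusion on the 3 forbidden self-matches:
Σ_{j=0}^{3} (-1)^j C(3,j)(8-j)!
= C(3,0)·8! - C(3,1)·7! + C(3,2)·6! - C(3,3)·5!
= 40320 - 15120 + 2160 - 120
= 27240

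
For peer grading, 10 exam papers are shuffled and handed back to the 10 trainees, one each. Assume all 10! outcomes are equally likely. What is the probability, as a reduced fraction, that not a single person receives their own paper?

16481/44800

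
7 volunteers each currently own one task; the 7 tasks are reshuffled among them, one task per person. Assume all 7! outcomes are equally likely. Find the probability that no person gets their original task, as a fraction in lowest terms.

103/280

Favorable outcomes: !7 = 1854.
Total outcomes: 7! = 5040.
Probability = 1854/5040 = 103/280.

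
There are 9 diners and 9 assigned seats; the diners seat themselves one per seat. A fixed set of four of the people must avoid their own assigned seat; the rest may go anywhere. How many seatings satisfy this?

Inclusion-exclusion on the 4 forbidden self-matches:
Σ_{j=0}^{4} (-1)^j C(4,j)(9-j)!
= C(4,0)·9! - C(4,1)·8! + C(4,2)·7! - C(4,3)·6! + C(4,4)·5!
= 362880 - 161280 + 30240 - 2880 + 120
= 229080

229080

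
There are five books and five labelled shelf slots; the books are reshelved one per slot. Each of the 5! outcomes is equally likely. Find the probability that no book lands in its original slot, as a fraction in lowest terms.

11/30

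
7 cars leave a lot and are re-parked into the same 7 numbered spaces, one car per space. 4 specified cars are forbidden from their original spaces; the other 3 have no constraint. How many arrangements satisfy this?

2790

Let A_j be the event that the j-th constrained one is fixed. By inclusion-exclusion over the 4 events:
Σ_{j=0}^{4} (-1)^j C(4,j)(7-j)!
= C(4,0)·7! - C(4,1)·6! + C(4,2)·5! - C(4,3)·4! + C(4,4)·3!
= 5040 - 2880 + 720 - 96 + 6
= 2790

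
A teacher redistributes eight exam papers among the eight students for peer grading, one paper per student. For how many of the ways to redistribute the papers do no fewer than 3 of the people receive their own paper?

3235

# with exactly i fixed is C(8,i)·!(8-i); sum over i=3..8:
  i=3: C(8,3)·!5 = 56·44 = 2464
  i=4: C(8,4)·!4 = 70·9 = 630
  i=5: C(8,5)·!3 = 56·2 = 112
  i=6: C(8,6)·!2 = 28·1 = 28
  i=7: C(8,7)·!1 = 8·0 = 0
  i=8: C(8,8)·!0 = 1·1 = 1
Total = 3235.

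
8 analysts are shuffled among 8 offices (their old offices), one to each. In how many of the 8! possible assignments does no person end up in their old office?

14833

The number of derangements of 8 is !8 = Σ_{k=0}^{8} (-1)^k·8!/k!
= 8! - 8!/1! + 8!/2! - 8!/3! + 8!/4! - 8!/5! + 8!/6! - 8!/7! + 8!/8!
= 40320 - 40320 + 20160 - 6720 + 1680 - 336 + 56 - 8 + 1
= 14833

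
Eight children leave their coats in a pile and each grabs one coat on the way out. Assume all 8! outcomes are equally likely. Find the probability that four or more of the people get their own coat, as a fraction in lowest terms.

Favorable outcomes: Σ_{i≥4} C(8,i)·!(8-i) = 70·9 + 56·2 + 28·1 + 8·0 + 1·1 = 771.
Total outcomes: 8! = 40320.
Probability = 771/40320 = 257/13440.

257/13440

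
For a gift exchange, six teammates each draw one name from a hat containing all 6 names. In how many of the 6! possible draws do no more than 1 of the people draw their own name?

529

Sum C(6,i)·!(6-i) for i = 0..1:
  i=0: C(6,0)·!6 = 1·265 = 265
  i=1: C(6,1)·!5 = 6·44 = 264
Total = 529.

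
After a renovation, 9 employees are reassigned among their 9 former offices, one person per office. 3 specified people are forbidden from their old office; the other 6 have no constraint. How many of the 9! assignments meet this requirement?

256320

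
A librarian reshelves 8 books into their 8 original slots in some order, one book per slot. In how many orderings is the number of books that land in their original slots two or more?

10655

Sum C(8,i)·!(8-i) for i = 2..8:
  i=2: C(8,2)·!6 = 28·265 = 7420
  i=3: C(8,3)·!5 = 56·44 = 2464
  i=4: C(8,4)·!4 = 70·9 = 630
  i=5: C(8,5)·!3 = 56·2 = 112
  i=6: C(8,6)·!2 = 28·1 = 28
  i=7: C(8,7)·!1 = 8·0 = 0
  i=8: C(8,8)·!0 = 1·1 = 1
Total = 10655.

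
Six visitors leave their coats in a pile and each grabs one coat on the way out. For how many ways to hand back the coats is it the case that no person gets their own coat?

!6 is the nearest integer to 6!/e.
6! = 720, and 720/e ≈ 264.87, so !6 = 265.

265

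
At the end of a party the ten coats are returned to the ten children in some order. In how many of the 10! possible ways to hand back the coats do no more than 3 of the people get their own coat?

3559886

Sum C(10,i)·!(10-i) for i = 0..3:
  i=0: C(10,0)·!10 = 1·1334961 = 1334961
  i=1: C(10,1)·!9 = 10·133496 = 1334960
  i=2: C(10,2)·!8 = 45·14833 = 667485
  i=3: C(10,3)·!7 = 120·1854 = 222480
Total = 3559886.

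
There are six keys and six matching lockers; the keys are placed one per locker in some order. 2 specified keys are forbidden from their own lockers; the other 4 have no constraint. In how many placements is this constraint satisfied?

504

Let A_j be the event that the j-th constrained one is fixed. By inclusion-exclusion over the 2 events:
Σ_{j=0}^{2} (-1)^j C(2,j)(6-j)!
= C(2,0)·6! - C(2,1)·5! + C(2,2)·4!
= 720 - 240 + 24
= 504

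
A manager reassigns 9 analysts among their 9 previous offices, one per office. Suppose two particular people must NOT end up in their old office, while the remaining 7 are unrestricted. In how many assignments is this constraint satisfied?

Inclusion-exclusion on the 2 forbidden self-matches:
Σ_{j=0}^{2} (-1)^j C(2,j)(9-j)!
= C(2,0)·9! - C(2,1)·8! + C(2,2)·7!
= 362880 - 80640 + 5040
= 287280

287280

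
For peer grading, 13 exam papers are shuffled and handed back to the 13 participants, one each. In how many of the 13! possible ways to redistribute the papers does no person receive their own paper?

2290792932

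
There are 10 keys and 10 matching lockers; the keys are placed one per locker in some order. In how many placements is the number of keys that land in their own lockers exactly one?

Pick the single fixed position: C(10,1) = 10 ways.
The other 9 form a derangement: !9 = 133496.
Total: 10 × 133496 = 1334960.

1334960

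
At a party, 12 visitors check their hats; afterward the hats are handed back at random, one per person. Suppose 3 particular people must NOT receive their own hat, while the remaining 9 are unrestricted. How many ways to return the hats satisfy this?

Inclusion-exclusion on the 3 forbidden self-matches:
Σ_{j=0}^{3} (-1)^j C(3,j)(12-j)!
= C(3,0)·12! - C(3,1)·11! + C(3,2)·10! - C(3,3)·9!
= 479001600 - 119750400 + 10886400 - 362880
= 369774720

369774720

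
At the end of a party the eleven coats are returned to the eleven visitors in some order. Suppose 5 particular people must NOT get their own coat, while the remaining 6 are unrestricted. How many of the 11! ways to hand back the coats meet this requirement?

25022880

Inclusion-exclusion on the 5 forbidden self-matches:
Σ_{j=0}^{5} (-1)^j C(5,j)(11-j)!
= C(5,0)·11! - C(5,1)·10! + C(5,2)·9! - C(5,3)·8! + C(5,4)·7! - C(5,5)·6!
= 39916800 - 18144000 + 3628800 - 403200 + 25200 - 720
= 25022880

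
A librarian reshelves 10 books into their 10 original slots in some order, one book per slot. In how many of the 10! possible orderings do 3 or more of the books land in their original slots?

291394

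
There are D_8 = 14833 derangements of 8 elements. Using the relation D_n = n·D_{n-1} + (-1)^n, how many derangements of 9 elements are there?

133496

D_9 = 9·14833 - 1 = 133496.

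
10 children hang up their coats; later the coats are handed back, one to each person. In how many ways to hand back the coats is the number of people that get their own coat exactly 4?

Choose which 4 of the 10 are fixed: C(10,4) = 210.
The remaining 6 must be deranged: !6 = 265.
Total: 210 × 265 = 55650.

55650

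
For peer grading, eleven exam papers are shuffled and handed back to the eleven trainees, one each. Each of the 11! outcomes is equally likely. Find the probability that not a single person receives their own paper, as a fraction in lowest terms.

Favorable outcomes: !11 = 14684570.
Total outcomes: 11! = 39916800.
Probability = 14684570/39916800 = 1468457/3991680.

1468457/3991680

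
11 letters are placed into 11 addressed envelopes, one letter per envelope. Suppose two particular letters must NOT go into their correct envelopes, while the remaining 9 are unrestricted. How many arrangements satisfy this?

Inclusion-exclusion on the 2 forbidden self-matches:
Σ_{j=0}^{2} (-1)^j C(2,j)(11-j)!
= C(2,0)·11! - C(2,1)·10! + C(2,2)·9!
= 39916800 - 7257600 + 362880
= 33022080

33022080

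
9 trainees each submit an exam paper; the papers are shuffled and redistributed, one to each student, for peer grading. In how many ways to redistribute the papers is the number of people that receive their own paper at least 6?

Sum C(9,i)·!(9-i) for i = 6..9:
  i=6: C(9,6)·!3 = 84·2 = 168
  i=7: C(9,7)·!2 = 36·1 = 36
  i=8: C(9,8)·!1 = 9·0 = 0
  i=9: C(9,9)·!0 = 1·1 = 1
Total = 205.

205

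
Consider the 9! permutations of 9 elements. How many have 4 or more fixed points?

6883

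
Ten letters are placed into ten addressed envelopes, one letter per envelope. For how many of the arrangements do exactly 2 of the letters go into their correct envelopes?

Pick the 2 fixed positions: C(10,2) = 45 ways.
The remaining 8 must be deranged: !8 = 14833.
Total: 45 × 14833 = 667485.

667485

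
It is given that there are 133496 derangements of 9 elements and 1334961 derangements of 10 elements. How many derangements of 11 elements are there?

D_11 = (11-1)·(D_10 + D_9) = 10·(1334961 + 133496) = 10·1468457 = 14684570.

14684570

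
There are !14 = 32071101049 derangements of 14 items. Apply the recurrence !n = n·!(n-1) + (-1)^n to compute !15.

!15 = 15·32071101049 - 1 = 481066515734.

481066515734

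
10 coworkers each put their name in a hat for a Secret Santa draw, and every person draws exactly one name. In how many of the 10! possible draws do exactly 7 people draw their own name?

240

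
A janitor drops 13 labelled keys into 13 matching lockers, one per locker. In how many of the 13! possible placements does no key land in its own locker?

2290792932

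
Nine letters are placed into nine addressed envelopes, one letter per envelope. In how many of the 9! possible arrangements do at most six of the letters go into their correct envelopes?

362843

Sum C(9,i)·!(9-i) for i = 0..6:
  i=0: C(9,0)·!9 = 1·133496 = 133496
  i=1: C(9,1)·!8 = 9·14833 = 133497
  i=2: C(9,2)·!7 = 36·1854 = 66744
  i=3: C(9,3)·!6 = 84·265 = 22260
  i=4: C(9,4)·!5 = 126·44 = 5544
  i=5: C(9,5)·!4 = 126·9 = 1134
  i=6: C(9,6)·!3 = 84·2 = 168
Total = 362843.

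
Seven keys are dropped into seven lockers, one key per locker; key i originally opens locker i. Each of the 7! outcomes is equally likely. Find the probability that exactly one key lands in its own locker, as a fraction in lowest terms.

53/144

Favorable outcomes: C(7,1)·!6 = 7·265 = 1855.
Total outcomes: 7! = 5040.
Probability = 1855/5040 = 53/144.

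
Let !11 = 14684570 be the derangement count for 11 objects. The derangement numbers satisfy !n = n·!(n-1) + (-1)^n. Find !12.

!12 = 12·14684570 + 1 = 176214841.

176214841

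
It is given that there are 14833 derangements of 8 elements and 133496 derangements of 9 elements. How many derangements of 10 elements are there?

D_10 = (10-1)·(D_9 + D_8) = 9·(133496 + 14833) = 9·148329 = 1334961.

1334961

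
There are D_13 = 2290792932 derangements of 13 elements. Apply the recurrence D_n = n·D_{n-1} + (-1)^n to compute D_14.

D_14 = 14·2290792932 + 1 = 32071101049.

32071101049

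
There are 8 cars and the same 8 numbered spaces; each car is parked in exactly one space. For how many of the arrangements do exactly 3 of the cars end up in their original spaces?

Choose which 3 of the 8 are fixed: C(8,3) = 56.
The remaining 5 must be deranged: !5 = 44.
Total: 56 × 44 = 2464.

2464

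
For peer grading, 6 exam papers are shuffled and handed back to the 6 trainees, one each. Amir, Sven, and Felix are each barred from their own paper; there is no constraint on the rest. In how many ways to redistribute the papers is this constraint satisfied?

Let A_j be the event that the j-th constrained one is fixed. By inclusion-exclusion over the 3 events:
Σ_{j=0}^{3} (-1)^j C(3,j)(6-j)!
= C(3,0)·6! - C(3,1)·5! + C(3,2)·4! - C(3,3)·3!
= 720 - 360 + 72 - 6
= 426

426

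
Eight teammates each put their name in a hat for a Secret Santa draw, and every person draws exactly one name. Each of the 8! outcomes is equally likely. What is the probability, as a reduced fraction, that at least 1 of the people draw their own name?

Favorable outcomes: Σ_{i≥1} C(8,i)·!(8-i) = 8·1854 + 28·265 + 56·44 + 70·9 + 56·2 + 28·1 + 8·0 + 1·1 = 25487.
Total outcomes: 8! = 40320.
Probability = 25487/40320 = 3641/5760.

3641/5760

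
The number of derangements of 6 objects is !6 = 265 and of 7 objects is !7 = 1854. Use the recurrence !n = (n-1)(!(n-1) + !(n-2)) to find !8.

!8 = (8-1)·(!7 + !6) = 7·(1854 + 265) = 7·2119 = 14833.

14833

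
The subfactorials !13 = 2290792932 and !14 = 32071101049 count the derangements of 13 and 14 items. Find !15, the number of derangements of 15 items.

481066515734

!15 = (15-1)·(!14 + !13) = 14·(32071101049 + 2290792932) = 14·34361893981 = 481066515734.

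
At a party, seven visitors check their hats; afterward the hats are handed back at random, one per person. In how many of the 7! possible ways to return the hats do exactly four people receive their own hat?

70

Choose which 4 of the 7 are fixed: C(7,4) = 35.
The remaining 3 must be deranged: !3 = 2.
Total: 35 × 2 = 70.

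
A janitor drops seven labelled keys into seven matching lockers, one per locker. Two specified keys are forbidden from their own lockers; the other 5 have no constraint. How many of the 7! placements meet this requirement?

Let A_j be the event that the j-th constrained one is fixed. By inclusion-exclusion over the 2 events:
Σ_{j=0}^{2} (-1)^j C(2,j)(7-j)!
= C(2,0)·7! - C(2,1)·6! + C(2,2)·5!
= 5040 - 1440 + 120
= 3720

3720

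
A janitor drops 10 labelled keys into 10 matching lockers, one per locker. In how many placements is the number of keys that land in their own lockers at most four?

3615536

# with exactly i fixed is C(10,i)·!(10-i); sum over i=0..4:
  i=0: C(10,0)·!10 = 1·1334961 = 1334961
  i=1: C(10,1)·!9 = 10·133496 = 1334960
  i=2: C(10,2)·!8 = 45·14833 = 667485
  i=3: C(10,3)·!7 = 120·1854 = 222480
  i=4: C(10,4)·!6 = 210·265 = 55650
Total = 3615536.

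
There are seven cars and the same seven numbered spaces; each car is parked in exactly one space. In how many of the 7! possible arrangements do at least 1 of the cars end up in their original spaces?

3186

# with exactly i fixed is C(7,i)·!(7-i); sum over i=1..7:
  i=1: C(7,1)·!6 = 7·265 = 1855
  i=2: C(7,2)·!5 = 21·44 = 924
  i=3: C(7,3)·!4 = 35·9 = 315
  i=4: C(7,4)·!3 = 35·2 = 70
  i=5: C(7,5)·!2 = 21·1 = 21
  i=6: C(7,6)·!1 = 7·0 = 0
  i=7: C(7,7)·!0 = 1·1 = 1
Total = 3186.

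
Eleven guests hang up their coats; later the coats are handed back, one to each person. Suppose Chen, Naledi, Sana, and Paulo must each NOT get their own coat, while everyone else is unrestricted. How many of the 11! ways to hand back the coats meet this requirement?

27422640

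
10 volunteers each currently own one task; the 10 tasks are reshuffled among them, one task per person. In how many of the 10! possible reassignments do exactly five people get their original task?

Pick the 5 fixed positions: C(10,5) = 252 ways.
The other 5 form a derangement: !5 = 44.
Total: 252 × 44 = 11088.

11088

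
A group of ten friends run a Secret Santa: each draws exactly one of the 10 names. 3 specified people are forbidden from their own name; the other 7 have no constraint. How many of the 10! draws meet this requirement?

2656080

Inclusion-exclusion on the 3 forbidden self-matches:
Σ_{j=0}^{3} (-1)^j C(3,j)(10-j)!
= C(3,0)·10! - C(3,1)·9! + C(3,2)·8! - C(3,3)·7!
= 3628800 - 1088640 + 120960 - 5040
= 2656080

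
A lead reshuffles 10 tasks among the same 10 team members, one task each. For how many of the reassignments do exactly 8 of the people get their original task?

Choose which 8 of the 10 are fixed: C(10,8) = 45.
The remaining 2 must be deranged: !2 = 1.
Total: 45 × 1 = 45.

45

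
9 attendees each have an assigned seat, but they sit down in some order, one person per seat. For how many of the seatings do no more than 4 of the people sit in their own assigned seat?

# with exactly i fixed is C(9,i)·!(9-i); sum over i=0..4:
  i=0: C(9,0)·!9 = 1·133496 = 133496
  i=1: C(9,1)·!8 = 9·14833 = 133497
  i=2: C(9,2)·!7 = 36·1854 = 66744
  i=3: C(9,3)·!6 = 84·265 = 22260
  i=4: C(9,4)·!5 = 126·44 = 5544
Total = 361541.

361541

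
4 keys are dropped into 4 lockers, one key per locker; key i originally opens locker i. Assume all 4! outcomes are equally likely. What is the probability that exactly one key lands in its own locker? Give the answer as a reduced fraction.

1/3

Favorable outcomes: C(4,1)·!3 = 4·2 = 8.
Total outcomes: 4! = 24.
Probability = 8/24 = 1/3.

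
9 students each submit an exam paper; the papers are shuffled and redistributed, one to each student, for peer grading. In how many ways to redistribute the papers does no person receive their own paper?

133496

The subfactorial !9 = [9!/e] (nearest integer).
9! = 362880, and 362880/e ≈ 133496.09, so !9 = 133496.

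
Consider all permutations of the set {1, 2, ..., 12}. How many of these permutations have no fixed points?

176214841

Use !n = n·!(n-1) + (-1)^n.
!12 = 12·14684570 + 1 = 176214841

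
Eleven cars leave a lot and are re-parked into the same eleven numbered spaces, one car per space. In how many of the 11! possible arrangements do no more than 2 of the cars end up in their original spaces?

36711421

# with exactly i fixed is C(11,i)·!(11-i); sum over i=0..2:
  i=0: C(11,0)·!11 = 1·14684570 = 14684570
  i=1: C(11,1)·!10 = 11·1334961 = 14684571
  i=2: C(11,2)·!9 = 55·133496 = 7342280
Total = 36711421.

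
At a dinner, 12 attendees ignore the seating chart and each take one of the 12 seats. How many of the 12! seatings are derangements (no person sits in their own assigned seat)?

Recurrence: !12 = 12·!11 + (-1)^12.
!12 = 12·14684570 + 1 = 176214841

176214841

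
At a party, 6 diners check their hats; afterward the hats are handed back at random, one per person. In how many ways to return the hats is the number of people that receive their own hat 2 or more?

# with exactly i fixed is C(6,i)·!(6-i); sum over i=2..6:
  i=2: C(6,2)·!4 = 15·9 = 135
  i=3: C(6,3)·!3 = 20·2 = 40
  i=4: C(6,4)·!2 = 15·1 = 15
  i=5: C(6,5)·!1 = 6·0 = 0
  i=6: C(6,6)·!0 = 1·1 = 1
Total = 191.

191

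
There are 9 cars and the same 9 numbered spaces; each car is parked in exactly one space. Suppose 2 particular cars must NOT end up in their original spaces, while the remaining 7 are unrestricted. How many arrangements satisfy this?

287280

Let A_j be the event that the j-th constrained one is fixed. By inclusion-exclusion over the 2 events:
Σ_{j=0}^{2} (-1)^j C(2,j)(9-j)!
= C(2,0)·9! - C(2,1)·8! + C(2,2)·7!
= 362880 - 80640 + 5040
= 287280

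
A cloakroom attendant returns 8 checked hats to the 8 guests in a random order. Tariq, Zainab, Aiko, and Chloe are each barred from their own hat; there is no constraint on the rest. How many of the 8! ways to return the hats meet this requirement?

Inclusion-exclusion on the 4 forbidden self-matches:
Σ_{j=0}^{4} (-1)^j C(4,j)(8-j)!
= C(4,0)·8! - C(4,1)·7! + C(4,2)·6! - C(4,3)·5! + C(4,4)·4!
= 40320 - 20160 + 4320 - 480 + 24
= 24024

24024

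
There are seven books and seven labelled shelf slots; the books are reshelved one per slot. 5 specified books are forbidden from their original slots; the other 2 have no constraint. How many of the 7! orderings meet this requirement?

2428

Inclusion-exclusion on the 5 forbidden self-matches:
Σ_{j=0}^{5} (-1)^j C(5,j)(7-j)!
= C(5,0)·7! - C(5,1)·6! + C(5,2)·5! - C(5,3)·4! + C(5,4)·3! - C(5,5)·2!
= 5040 - 3600 + 1200 - 240 + 30 - 2
= 2428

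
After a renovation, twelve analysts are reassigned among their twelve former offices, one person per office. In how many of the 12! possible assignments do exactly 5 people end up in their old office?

1468368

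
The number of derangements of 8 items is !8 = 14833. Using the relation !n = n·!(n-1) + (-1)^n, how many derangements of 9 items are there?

133496

!9 = 9·14833 - 1 = 133496.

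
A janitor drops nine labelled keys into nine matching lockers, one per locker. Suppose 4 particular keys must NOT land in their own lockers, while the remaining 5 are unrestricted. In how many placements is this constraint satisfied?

229080

Inclusion-exclusion on the 4 forbidden self-matches:
Σ_{j=0}^{4} (-1)^j C(4,j)(9-j)!
= C(4,0)·9! - C(4,1)·8! + C(4,2)·7! - C(4,3)·6! + C(4,4)·5!
= 362880 - 161280 + 30240 - 2880 + 120
= 229080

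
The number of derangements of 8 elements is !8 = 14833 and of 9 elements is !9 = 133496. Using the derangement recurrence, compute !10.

!10 = (10-1)·(!9 + !8) = 9·(133496 + 14833) = 9·148329 = 1334961.

1334961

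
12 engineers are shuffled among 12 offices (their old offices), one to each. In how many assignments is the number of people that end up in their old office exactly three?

29369120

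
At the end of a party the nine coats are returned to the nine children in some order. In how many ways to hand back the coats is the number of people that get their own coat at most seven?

# with exactly i fixed is C(9,i)·!(9-i); sum over i=0..7:
  i=0: C(9,0)·!9 = 1·133496 = 133496
  i=1: C(9,1)·!8 = 9·14833 = 133497
  i=2: C(9,2)·!7 = 36·1854 = 66744
  i=3: C(9,3)·!6 = 84·265 = 22260
  i=4: C(9,4)·!5 = 126·44 = 5544
  i=5: C(9,5)·!4 = 126·9 = 1134
  i=6: C(9,6)·!3 = 84·2 = 168
  i=7: C(9,7)·!2 = 36·1 = 36
Total = 362879.

362879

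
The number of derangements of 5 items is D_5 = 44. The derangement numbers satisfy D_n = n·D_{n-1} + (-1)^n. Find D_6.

265

D_6 = 6·44 + 1 = 265.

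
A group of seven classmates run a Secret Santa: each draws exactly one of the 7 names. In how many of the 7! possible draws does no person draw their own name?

The number of derangements of 7 is !7 = Σ_{k=0}^{7} (-1)^k·7!/k!
= 7! - 7!/1! + 7!/2! - 7!/3! + 7!/4! - 7!/5! + 7!/6! - 7!/7!
= 5040 - 5040 + 2520 - 840 + 210 - 42 + 7 - 1
= 1854

1854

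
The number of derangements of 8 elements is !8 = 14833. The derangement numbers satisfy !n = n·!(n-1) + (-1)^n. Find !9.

133496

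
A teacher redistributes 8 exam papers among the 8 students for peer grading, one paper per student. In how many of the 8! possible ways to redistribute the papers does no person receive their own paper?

Use !n = (n-1)(!(n-1) + !(n-2)).
!8 = 7·(1854 + 265) = 7·2119 = 14833

14833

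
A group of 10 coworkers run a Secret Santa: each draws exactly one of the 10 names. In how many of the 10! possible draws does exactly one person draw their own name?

Pick the single fixed position: C(10,1) = 10 ways.
The remaining 9 must be deranged: !9 = 133496.
Total: 10 × 133496 = 1334960.

1334960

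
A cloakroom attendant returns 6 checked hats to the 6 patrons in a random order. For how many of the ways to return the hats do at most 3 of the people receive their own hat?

704

# with exactly i fixed is C(6,i)·!(6-i); sum over i=0..3:
  i=0: C(6,0)·!6 = 1·265 = 265
  i=1: C(6,1)·!5 = 6·44 = 264
  i=2: C(6,2)·!4 = 15·9 = 135
  i=3: C(6,3)·!3 = 20·2 = 40
Total = 704.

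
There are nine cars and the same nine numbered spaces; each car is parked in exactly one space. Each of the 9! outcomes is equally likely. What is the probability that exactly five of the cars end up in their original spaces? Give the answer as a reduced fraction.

Favorable outcomes: C(9,5)·!4 = 126·9 = 1134.
Total outcomes: 9! = 362880.
Probability = 1134/362880 = 1/320.

1/320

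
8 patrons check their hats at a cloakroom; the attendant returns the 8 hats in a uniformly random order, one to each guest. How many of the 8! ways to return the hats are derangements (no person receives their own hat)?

Use !n = (n-1)(!(n-1) + !(n-2)).
!8 = 7·(1854 + 265) = 7·2119 = 14833

14833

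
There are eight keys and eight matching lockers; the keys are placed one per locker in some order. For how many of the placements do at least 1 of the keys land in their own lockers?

Sum C(8,i)·!(8-i) for i = 1..8:
  i=1: C(8,1)·!7 = 8·1854 = 14832
  i=2: C(8,2)·!6 = 28·265 = 7420
  i=3: C(8,3)·!5 = 56·44 = 2464
  i=4: C(8,4)·!4 = 70·9 = 630
  i=5: C(8,5)·!3 = 56·2 = 112
  i=6: C(8,6)·!2 = 28·1 = 28
  i=7: C(8,7)·!1 = 8·0 = 0
  i=8: C(8,8)·!0 = 1·1 = 1
Total = 25487.

25487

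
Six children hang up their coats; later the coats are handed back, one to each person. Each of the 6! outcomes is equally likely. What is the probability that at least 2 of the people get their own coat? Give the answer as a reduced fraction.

Favorable outcomes: Σ_{i≥2} C(6,i)·!(6-i) = 15·9 + 20·2 + 15·1 + 6·0 + 1·1 = 191.
Total outcomes: 6! = 720.
Probability = 191/720 = 191/720.

191/720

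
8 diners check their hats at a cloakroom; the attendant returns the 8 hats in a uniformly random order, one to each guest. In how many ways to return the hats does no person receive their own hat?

The number of derangements of 8 is !8 = Σ_{k=0}^{8} (-1)^k·8!/k!
= 8! - 8!/1! + 8!/2! - 8!/3! + 8!/4! - 8!/5! + 8!/6! - 8!/7! + 8!/8!
= 40320 - 40320 + 20160 - 6720 + 1680 - 336 + 56 - 8 + 1
= 14833

14833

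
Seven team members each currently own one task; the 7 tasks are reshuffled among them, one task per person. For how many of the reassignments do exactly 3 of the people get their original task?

315

Choose which 3 of the 7 are fixed: C(7,3) = 35.
The remaining 4 must be deranged: !4 = 9.
Total: 35 × 9 = 315.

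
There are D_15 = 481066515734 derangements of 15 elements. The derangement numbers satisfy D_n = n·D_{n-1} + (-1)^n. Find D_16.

7697064251745

D_16 = 16·481066515734 + 1 = 7697064251745.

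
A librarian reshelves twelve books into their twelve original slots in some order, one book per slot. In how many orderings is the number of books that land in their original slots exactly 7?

Choose which 7 of the 12 are fixed: C(12,7) = 792.
The other 5 form a derangement: !5 = 44.
Total: 792 × 44 = 34848.

34848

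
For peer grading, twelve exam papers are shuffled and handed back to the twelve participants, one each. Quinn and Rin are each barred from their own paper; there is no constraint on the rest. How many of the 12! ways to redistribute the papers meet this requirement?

Inclusion-exclusion on the 2 forbidden self-matches:
Σ_{j=0}^{2} (-1)^j C(2,j)(12-j)!
= C(2,0)·12! - C(2,1)·11! + C(2,2)·10!
= 479001600 - 79833600 + 3628800
= 402796800

402796800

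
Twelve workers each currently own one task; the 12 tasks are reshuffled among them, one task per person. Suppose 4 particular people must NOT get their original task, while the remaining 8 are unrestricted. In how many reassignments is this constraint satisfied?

339696000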